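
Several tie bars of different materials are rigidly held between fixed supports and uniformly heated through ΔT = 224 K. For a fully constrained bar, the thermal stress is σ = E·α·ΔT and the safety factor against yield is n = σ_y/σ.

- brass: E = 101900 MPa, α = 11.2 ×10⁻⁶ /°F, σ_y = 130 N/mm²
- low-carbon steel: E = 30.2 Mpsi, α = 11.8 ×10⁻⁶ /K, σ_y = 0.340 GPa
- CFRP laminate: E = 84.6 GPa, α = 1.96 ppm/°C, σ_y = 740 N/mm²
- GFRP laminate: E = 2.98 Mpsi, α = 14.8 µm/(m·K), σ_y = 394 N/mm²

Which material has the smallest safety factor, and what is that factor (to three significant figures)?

brass, n = 0.283

With everything in SI (GPa, ×10⁻⁶/K, MPa):
  brass: E = 101.9, α = 20.2, σ_y = 130.0 → σ = 460 MPa, n = 0.283
  low-carbon steel: E = 208.2, α = 11.8, σ_y = 340.0 → σ = 550 MPa, n = 0.618
  CFRP laminate: E = 84.60, α = 1.96, σ_y = 740.0 → σ = 37.1 MPa, n = 19.9
  GFRP laminate: E = 20.55, α = 14.8, σ_y = 394.0 → σ = 68.1 MPa, n = 5.78
The minimum is brass at n = 0.283.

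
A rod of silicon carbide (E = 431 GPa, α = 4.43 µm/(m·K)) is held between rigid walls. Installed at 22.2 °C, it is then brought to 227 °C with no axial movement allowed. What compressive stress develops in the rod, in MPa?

391 MPa

ΔT = 204.8 K. Constrained thermal stress σ = E·α·ΔT = 431.0×10³ MPa × 4.43×10⁻⁶ × 204.8 = 391 MPa (compressive).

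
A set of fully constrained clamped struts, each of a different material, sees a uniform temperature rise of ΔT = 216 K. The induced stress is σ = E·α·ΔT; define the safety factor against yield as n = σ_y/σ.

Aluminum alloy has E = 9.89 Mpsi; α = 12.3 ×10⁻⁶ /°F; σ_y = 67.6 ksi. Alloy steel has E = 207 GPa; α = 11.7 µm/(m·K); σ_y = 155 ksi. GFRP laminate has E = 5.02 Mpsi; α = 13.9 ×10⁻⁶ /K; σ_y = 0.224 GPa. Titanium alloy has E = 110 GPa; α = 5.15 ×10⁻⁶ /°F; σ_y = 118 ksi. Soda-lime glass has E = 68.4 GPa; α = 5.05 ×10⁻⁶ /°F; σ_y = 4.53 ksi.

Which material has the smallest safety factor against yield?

soda-lime glass

Converting E to GPa, α to ×10⁻⁶/K, σ_y to MPa, then σ and n for each:
  aluminum alloy: E = 68.19, α = 22.1, σ_y = 466.1 → σ = 326 MPa, n = 1.43
  alloy steel: E = 207.0, α = 11.7, σ_y = 1069 → σ = 523 MPa, n = 2.04
  GFRP laminate: E = 34.61, α = 13.9, σ_y = 224.0 → σ = 104 MPa, n = 2.16
  titanium alloy: E = 110.0, α = 9.27, σ_y = 813.6 → σ = 220 MPa, n = 3.69
  soda-lime glass: E = 68.40, α = 9.09, σ_y = 31.23 → σ = 134 MPa, n = 0.233
Smallest n: soda-lime glass with n = 0.233.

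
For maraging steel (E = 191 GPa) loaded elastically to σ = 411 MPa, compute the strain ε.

2.15×10⁻³

ε = σ/E = 411 / 191000 = 2.15×10⁻³.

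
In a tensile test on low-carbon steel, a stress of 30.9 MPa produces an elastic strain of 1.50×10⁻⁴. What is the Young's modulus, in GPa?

E = σ/ε = 30.9 MPa / 1.50×10⁻⁴ = 206000 MPa = 206 GPa.

206 GPa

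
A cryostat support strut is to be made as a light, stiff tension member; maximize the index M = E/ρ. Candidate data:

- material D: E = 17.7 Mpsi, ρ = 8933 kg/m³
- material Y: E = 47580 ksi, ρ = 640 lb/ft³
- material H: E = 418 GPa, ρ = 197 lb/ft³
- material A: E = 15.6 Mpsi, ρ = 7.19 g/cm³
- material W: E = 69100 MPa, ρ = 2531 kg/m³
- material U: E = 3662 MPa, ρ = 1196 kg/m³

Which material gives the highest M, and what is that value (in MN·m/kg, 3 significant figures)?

material H, M = 132 MN·m/kg

Convert each candidate to consistent units, then evaluate M:
  material D: E = 122.0 GPa, ρ = 8933 kg/m³
  material Y: E = 328.1 GPa, ρ = 10250 kg/m³
  material H: E = 418.0 GPa, ρ = 3156 kg/m³
  material A: E = 107.6 GPa, ρ = 7190 kg/m³
  material W: E = 69.10 GPa, ρ = 2531 kg/m³
  material U: E = 3.662 GPa, ρ = 1196 kg/m³
  material H: M = 132 MN·m/kg
  material Y: M = 32.0 MN·m/kg
  material W: M = 27.3 MN·m/kg
  material A: M = 15.0 MN·m/kg
  material D: M = 13.7 MN·m/kg
  material U: M = 3.06 MN·m/kg
The maximum is for material H.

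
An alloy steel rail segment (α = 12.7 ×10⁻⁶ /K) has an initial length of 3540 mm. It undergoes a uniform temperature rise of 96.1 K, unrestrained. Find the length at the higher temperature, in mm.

3544.3 mm

ΔL = α·L₀·ΔT = 12.7×10⁻⁶ × 3540 mm × 96.10 K = 4.32 mm.
L = L₀ + ΔL = 3540 + 4.32 = 3544.3 mm.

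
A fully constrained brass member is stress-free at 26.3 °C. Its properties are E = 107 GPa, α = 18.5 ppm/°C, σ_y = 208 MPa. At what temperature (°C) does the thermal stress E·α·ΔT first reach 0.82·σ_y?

112 °C

E·α·ΔT = 170.6 MPa ⇒ ΔT = 170.6 / (107.0×10³ × 18.5×10⁻⁶) = 86.16 K.
T = 26.3 + 86.16 = 112.5 °C.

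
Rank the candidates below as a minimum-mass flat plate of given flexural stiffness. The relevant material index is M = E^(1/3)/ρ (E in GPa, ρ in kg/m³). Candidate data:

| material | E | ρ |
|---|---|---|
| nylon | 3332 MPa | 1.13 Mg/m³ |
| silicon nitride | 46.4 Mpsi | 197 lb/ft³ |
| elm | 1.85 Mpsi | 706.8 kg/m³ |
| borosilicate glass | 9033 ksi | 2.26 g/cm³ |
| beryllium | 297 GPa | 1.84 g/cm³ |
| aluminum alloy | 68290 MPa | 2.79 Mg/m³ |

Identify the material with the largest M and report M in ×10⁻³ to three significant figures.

Normalizing units and computing the index:
  nylon: E = 3.332 GPa, ρ = 1130 kg/m³
  silicon nitride: E = 319.9 GPa, ρ = 3156 kg/m³
  elm: E = 12.76 GPa, ρ = 706.8 kg/m³
  borosilicate glass: E = 62.28 GPa, ρ = 2260 kg/m³
  beryllium: E = 297.0 GPa, ρ = 1840 kg/m³
  aluminum alloy: E = 68.29 GPa, ρ = 2790 kg/m³
  beryllium: M = 3.63×10⁻³
  elm: M = 3.31×10⁻³
  silicon nitride: M = 2.17×10⁻³
  borosilicate glass: M = 1.75×10⁻³
  aluminum alloy: M = 1.47×10⁻³
  nylon: M = 1.32×10⁻³
Beryllium ranks first.

beryllium, M = 3.63×10⁻³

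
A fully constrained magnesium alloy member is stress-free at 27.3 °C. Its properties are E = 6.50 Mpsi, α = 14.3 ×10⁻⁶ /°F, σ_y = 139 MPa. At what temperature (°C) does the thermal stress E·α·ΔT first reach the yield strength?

E = 6.50 Mpsi = 44.82 GPa.
α = 14.3×10⁻⁶/°F × 9/5 = 25.7×10⁻⁶/K.
E·α·ΔT = 139.0 MPa ⇒ ΔT = 139.0 / (44.82×10³ × 25.7×10⁻⁶) = 120.5 K.
T = 27.3 + 120.5 = 147.8 °C.

148 °C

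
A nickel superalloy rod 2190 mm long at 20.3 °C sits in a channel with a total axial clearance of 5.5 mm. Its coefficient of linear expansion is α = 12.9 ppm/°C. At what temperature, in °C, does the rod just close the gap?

α·L₀·ΔT = 5.5 mm ⇒ ΔT = 5.5 / (12.9×10⁻⁶ × 2190.0) = 194.7 K.
T = 20.3 + 194.7 = 215.0 °C.

215 °C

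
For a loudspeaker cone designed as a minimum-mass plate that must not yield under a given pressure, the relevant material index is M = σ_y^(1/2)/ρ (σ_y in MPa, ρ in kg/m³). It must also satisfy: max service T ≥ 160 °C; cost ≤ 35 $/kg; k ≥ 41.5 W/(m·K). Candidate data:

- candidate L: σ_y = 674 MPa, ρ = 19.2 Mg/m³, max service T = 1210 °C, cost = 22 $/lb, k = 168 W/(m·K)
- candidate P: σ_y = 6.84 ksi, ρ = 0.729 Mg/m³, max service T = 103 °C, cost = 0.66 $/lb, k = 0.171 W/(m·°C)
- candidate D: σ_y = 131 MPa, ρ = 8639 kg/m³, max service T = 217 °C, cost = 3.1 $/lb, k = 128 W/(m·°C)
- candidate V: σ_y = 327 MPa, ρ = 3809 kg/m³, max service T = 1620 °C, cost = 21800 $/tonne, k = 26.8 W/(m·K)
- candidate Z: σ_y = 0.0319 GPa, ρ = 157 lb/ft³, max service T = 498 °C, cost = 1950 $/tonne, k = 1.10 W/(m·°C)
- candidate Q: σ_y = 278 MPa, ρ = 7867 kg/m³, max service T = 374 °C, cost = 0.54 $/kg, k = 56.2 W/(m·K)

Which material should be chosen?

Screen on constraints: max service T ≥ 160 °C; cost ≤ 35 $/kg; k ≥ 41.5 W/(m·K). Survivors: candidate D, candidate Q.
Putting every candidate on a common basis:
  candidate D: σ_y = 131.0 MPa, ρ = 8639 kg/m³
  candidate Q: σ_y = 278.0 MPa, ρ = 7867 kg/m³
  candidate Q: M = 2.12×10⁻³
  candidate D: M = 1.32×10⁻³
The maximum is for candidate Q.

candidate Q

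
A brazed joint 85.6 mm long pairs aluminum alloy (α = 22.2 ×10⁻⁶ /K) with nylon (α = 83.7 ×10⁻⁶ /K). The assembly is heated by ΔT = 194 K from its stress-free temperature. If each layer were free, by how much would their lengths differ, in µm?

Δα = |22.2 − 83.7|×10⁻⁶/K = 61.5×10⁻⁶/K.
ΔL_mismatch = Δα·L·ΔT = 61.5×10⁻⁶ × 85.6 mm × 194.0 K = 1020 µm.

1020 µm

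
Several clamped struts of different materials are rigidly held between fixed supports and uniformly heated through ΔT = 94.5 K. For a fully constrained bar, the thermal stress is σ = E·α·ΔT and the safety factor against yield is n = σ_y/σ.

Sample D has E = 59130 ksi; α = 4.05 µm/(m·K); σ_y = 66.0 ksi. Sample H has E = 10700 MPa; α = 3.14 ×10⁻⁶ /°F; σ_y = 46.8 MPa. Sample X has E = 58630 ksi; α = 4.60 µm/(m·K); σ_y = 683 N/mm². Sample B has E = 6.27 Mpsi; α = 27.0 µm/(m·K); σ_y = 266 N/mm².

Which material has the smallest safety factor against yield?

sample B

With everything in SI (GPa, ×10⁻⁶/K, MPa):
  sample D: E = 407.7, α = 4.05, σ_y = 455.1 → σ = 156 MPa, n = 2.92
  sample H: E = 10.70, α = 5.65, σ_y = 46.80 → σ = 5.72 MPa, n = 8.19
  sample X: E = 404.2, α = 4.60, σ_y = 683.0 → σ = 176 MPa, n = 3.89
  sample B: E = 43.23, α = 27.0, σ_y = 266.0 → σ = 110 MPa, n = 2.41
Smallest n: sample B with n = 2.41.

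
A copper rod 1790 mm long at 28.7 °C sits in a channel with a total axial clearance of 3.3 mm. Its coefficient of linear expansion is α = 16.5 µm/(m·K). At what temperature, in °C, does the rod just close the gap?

140 °C

α·L₀·ΔT = 3.3 mm ⇒ ΔT = 3.3 / (16.5×10⁻⁶ × 1790.0) = 111.7 K.
T = 28.7 + 111.7 = 140.4 °C.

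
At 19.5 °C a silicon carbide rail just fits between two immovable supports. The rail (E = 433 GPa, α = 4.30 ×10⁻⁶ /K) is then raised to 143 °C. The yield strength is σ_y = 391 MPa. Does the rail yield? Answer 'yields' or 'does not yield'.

does not yield

ΔT = 123.5 K. Constrained thermal stress σ = E·α·ΔT = 433.0×10³ MPa × 4.30×10⁻⁶ × 123.5 = 230 MPa (compressive).
Compare to σ_y = 391 MPa: σ < σ_y, so it does not yield.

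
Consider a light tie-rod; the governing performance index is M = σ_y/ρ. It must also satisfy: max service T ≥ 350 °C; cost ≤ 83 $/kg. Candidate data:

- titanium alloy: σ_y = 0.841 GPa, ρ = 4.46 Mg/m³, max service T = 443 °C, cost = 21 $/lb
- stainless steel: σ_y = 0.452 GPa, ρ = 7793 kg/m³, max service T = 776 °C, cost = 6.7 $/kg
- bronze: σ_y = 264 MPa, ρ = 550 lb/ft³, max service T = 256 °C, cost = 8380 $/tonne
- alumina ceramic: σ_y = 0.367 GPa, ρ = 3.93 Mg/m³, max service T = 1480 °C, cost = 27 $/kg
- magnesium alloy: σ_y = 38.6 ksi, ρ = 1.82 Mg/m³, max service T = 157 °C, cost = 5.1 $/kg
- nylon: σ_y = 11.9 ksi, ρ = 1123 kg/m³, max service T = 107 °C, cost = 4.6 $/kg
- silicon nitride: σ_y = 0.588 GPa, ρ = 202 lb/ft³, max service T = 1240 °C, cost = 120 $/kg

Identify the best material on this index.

titanium alloy

Screen on constraints: max service T ≥ 350 °C; cost ≤ 83 $/kg. Survivors: titanium alloy, stainless steel, alumina ceramic.
Putting every candidate on a common basis:
  titanium alloy: σ_y = 841.0 MPa, ρ = 4460 kg/m³
  stainless steel: σ_y = 452.0 MPa, ρ = 7793 kg/m³
  alumina ceramic: σ_y = 367.0 MPa, ρ = 3930 kg/m³
  titanium alloy: M = 189 kN·m/kg
  alumina ceramic: M = 93.4 kN·m/kg
  stainless steel: M = 58.0 kN·m/kg
Highest index: titanium alloy.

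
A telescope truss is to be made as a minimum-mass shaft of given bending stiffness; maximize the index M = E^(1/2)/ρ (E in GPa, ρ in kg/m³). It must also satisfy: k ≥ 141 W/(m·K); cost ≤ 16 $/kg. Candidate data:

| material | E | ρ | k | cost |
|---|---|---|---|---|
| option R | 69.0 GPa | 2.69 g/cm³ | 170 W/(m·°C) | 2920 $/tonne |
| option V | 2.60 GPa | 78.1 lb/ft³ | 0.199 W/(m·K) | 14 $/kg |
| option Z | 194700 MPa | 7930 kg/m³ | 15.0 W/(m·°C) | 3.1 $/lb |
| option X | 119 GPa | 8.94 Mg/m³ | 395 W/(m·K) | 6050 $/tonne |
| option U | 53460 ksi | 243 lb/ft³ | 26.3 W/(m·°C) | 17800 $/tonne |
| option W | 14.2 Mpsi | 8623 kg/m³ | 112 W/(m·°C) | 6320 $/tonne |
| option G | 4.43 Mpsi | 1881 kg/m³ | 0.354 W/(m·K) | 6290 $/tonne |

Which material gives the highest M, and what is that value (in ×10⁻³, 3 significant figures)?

Screen on constraints: k ≥ 141 W/(m·K); cost ≤ 16 $/kg. Survivors: option R, option X.
Convert each candidate to consistent units, then evaluate M:
  option R: E = 69.00 GPa, ρ = 2690 kg/m³
  option X: E = 119.0 GPa, ρ = 8940 kg/m³
  option R: M = 3.09×10⁻³
  option X: M = 1.22×10⁻³
Highest index: option R.

option R, M = 3.09×10⁻³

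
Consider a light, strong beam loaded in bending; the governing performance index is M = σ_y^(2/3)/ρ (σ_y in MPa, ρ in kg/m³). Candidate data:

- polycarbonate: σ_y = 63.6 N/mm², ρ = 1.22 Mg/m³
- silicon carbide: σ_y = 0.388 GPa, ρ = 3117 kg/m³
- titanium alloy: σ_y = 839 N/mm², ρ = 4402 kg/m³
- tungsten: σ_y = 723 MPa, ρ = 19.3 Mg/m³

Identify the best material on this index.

titanium alloy

Putting every candidate on a common basis:
  polycarbonate: σ_y = 63.60 MPa, ρ = 1220 kg/m³
  silicon carbide: σ_y = 388.0 MPa, ρ = 3117 kg/m³
  titanium alloy: σ_y = 839.0 MPa, ρ = 4402 kg/m³
  tungsten: σ_y = 723.0 MPa, ρ = 19300 kg/m³
  titanium alloy: M = 20.2×10⁻³
  silicon carbide: M = 17.1×10⁻³
  polycarbonate: M = 13.1×10⁻³
  tungsten: M = 4.17×10⁻³
The maximum is for titanium alloy.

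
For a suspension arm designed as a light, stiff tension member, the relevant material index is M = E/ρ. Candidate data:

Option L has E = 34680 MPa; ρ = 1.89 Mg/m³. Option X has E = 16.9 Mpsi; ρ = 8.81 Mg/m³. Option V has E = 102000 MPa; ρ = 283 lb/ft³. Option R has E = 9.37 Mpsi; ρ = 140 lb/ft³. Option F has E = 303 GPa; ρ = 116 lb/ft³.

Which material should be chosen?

Convert each candidate to consistent units, then evaluate M:
  option L: E = 34.68 GPa, ρ = 1890 kg/m³
  option X: E = 116.5 GPa, ρ = 8810 kg/m³
  option V: E = 102.0 GPa, ρ = 4533 kg/m³
  option R: E = 64.60 GPa, ρ = 2243 kg/m³
  option F: E = 303.0 GPa, ρ = 1858 kg/m³
  option F: M = 163 MN·m/kg
  option R: M = 28.8 MN·m/kg
  option V: M = 22.5 MN·m/kg
  option L: M = 18.3 MN·m/kg
  option X: M = 13.2 MN·m/kg
Option F ranks first.

option F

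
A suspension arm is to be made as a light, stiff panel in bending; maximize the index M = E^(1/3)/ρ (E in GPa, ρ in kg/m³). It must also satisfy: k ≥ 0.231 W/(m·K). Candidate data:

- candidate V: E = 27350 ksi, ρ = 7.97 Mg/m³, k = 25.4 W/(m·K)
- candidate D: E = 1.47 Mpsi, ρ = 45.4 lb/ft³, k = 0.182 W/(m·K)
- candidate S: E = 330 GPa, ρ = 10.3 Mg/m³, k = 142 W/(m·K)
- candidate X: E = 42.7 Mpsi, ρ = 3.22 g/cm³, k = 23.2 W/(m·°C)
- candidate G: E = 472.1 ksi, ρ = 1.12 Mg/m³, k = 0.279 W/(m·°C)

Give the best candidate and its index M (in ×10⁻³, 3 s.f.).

Screen on constraints: k ≥ 0.231 W/(m·K). Survivors: candidate V, candidate S, candidate X, candidate G.
After converting to SI:
  candidate V: E = 188.6 GPa, ρ = 7970 kg/m³
  candidate S: E = 330.0 GPa, ρ = 10300 kg/m³
  candidate X: E = 294.4 GPa, ρ = 3220 kg/m³
  candidate G: E = 3.255 GPa, ρ = 1120 kg/m³
  candidate X: M = 2.07×10⁻³
  candidate G: M = 1.32×10⁻³
  candidate V: M = 0.720×10⁻³
  candidate S: M = 0.671×10⁻³
The maximum is for candidate X.

candidate X, M = 2.07×10⁻³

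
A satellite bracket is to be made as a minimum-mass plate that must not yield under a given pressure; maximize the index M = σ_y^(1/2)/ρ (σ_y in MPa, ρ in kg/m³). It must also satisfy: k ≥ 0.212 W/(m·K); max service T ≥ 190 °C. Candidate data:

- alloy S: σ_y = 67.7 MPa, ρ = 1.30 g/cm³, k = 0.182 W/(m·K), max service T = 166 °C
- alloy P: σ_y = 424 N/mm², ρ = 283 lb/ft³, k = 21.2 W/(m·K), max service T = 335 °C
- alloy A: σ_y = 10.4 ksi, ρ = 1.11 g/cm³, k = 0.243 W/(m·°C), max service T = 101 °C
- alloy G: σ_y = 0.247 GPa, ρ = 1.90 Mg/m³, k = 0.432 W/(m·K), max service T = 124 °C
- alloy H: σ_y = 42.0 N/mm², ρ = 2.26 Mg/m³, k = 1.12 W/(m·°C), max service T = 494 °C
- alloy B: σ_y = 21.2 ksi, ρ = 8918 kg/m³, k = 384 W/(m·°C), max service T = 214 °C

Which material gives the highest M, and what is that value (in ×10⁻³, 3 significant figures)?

Screen on constraints: k ≥ 0.212 W/(m·K); max service T ≥ 190 °C. Survivors: alloy P, alloy H, alloy B.
Convert each candidate to consistent units, then evaluate M:
  alloy P: σ_y = 424.0 MPa, ρ = 4533 kg/m³
  alloy H: σ_y = 42.00 MPa, ρ = 2260 kg/m³
  alloy B: σ_y = 146.2 MPa, ρ = 8918 kg/m³
  alloy P: M = 4.54×10⁻³
  alloy H: M = 2.87×10⁻³
  alloy B: M = 1.36×10⁻³
Alloy P ranks first.

alloy P, M = 4.54×10⁻³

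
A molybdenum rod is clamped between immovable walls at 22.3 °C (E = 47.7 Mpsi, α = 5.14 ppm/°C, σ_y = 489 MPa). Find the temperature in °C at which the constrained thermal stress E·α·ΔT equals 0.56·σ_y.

E = 47.7 Mpsi = 328.9 GPa.
E·α·ΔT = 273.8 MPa ⇒ ΔT = 273.8 / (328.9×10³ × 5.14×10⁻⁶) = 162.0 K.
T = 22.3 + 162.0 = 184.3 °C.

184 °C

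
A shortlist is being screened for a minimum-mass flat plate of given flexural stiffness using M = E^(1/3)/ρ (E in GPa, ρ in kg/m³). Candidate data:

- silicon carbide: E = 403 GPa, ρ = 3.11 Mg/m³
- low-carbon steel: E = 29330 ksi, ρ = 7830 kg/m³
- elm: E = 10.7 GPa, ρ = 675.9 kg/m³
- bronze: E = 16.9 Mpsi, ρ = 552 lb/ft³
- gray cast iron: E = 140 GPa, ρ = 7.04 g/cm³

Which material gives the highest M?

elm

Putting every candidate on a common basis:
  silicon carbide: E = 403.0 GPa, ρ = 3110 kg/m³
  low-carbon steel: E = 202.2 GPa, ρ = 7830 kg/m³
  elm: E = 10.70 GPa, ρ = 675.9 kg/m³
  bronze: E = 116.5 GPa, ρ = 8842 kg/m³
  gray cast iron: E = 140.0 GPa, ρ = 7040 kg/m³
  elm: M = 3.26×10⁻³
  silicon carbide: M = 2.38×10⁻³
  low-carbon steel: M = 0.750×10⁻³
  gray cast iron: M = 0.738×10⁻³
  bronze: M = 0.552×10⁻³
Elm ranks first.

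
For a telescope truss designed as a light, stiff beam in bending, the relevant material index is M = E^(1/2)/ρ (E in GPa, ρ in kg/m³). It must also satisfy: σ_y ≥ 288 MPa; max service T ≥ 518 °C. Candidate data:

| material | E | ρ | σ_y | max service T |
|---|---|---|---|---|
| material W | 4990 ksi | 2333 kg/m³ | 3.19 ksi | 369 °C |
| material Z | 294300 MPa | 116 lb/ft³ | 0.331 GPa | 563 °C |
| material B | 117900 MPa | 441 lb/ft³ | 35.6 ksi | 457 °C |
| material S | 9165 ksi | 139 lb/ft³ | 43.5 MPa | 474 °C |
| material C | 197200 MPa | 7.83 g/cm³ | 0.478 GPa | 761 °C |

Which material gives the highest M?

material Z

Screen on constraints: σ_y ≥ 288 MPa; max service T ≥ 518 °C. Survivors: material Z, material C.
In SI units:
  material Z: E = 294.3 GPa, ρ = 1858 kg/m³
  material C: E = 197.2 GPa, ρ = 7830 kg/m³
  material Z: M = 9.23×10⁻³
  material C: M = 1.79×10⁻³
The maximum is for material Z.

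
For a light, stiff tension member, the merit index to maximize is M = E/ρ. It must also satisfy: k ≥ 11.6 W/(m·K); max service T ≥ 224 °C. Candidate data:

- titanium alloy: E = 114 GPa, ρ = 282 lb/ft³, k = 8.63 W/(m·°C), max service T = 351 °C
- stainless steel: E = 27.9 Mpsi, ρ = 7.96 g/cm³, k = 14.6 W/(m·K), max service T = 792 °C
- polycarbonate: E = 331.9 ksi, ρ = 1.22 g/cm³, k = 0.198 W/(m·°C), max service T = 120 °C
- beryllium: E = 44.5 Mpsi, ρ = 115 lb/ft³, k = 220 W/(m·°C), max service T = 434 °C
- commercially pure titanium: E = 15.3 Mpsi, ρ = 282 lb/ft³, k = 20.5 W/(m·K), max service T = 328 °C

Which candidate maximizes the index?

Screen on constraints: k ≥ 11.6 W/(m·K); max service T ≥ 224 °C. Survivors: stainless steel, beryllium, commercially pure titanium.
Convert each candidate to consistent units, then evaluate M:
  stainless steel: E = 192.4 GPa, ρ = 7960 kg/m³
  beryllium: E = 306.8 GPa, ρ = 1842 kg/m³
  commercially pure titanium: E = 105.5 GPa, ρ = 4517 kg/m³
  beryllium: M = 167 MN·m/kg
  stainless steel: M = 24.2 MN·m/kg
  commercially pure titanium: M = 23.4 MN·m/kg
Highest index: beryllium.

beryllium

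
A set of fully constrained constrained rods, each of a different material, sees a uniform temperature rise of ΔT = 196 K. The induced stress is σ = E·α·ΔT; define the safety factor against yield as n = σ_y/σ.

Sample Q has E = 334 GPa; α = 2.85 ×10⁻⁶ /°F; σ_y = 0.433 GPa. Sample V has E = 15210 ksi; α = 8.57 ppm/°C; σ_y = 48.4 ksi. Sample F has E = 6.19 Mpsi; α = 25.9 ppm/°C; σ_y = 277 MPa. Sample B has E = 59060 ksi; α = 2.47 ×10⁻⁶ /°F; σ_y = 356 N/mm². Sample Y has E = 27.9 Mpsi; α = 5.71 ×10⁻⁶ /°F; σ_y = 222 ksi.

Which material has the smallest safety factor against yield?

sample B

In consistent units (E in GPa, α in ×10⁻⁶/K, σ_y in MPa):
  sample Q: E = 334.0, α = 5.13, σ_y = 433.0 → σ = 336 MPa, n = 1.29
  sample V: E = 104.9, α = 8.57, σ_y = 333.7 → σ = 176 MPa, n = 1.89
  sample F: E = 42.68, α = 25.9, σ_y = 277.0 → σ = 217 MPa, n = 1.28
  sample B: E = 407.2, α = 4.45, σ_y = 356.0 → σ = 355 MPa, n = 1.00
  sample Y: E = 192.4, α = 10.3, σ_y = 1531 → σ = 388 MPa, n = 3.95
The minimum is sample B at n = 1.00.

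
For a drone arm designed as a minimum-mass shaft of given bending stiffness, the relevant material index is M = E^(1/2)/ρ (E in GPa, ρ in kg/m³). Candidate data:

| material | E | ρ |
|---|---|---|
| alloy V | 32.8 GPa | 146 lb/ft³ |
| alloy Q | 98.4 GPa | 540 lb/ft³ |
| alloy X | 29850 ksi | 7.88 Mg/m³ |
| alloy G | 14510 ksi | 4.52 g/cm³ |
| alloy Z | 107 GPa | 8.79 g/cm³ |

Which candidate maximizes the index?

alloy V

Normalizing units and computing the index:
  alloy V: E = 32.80 GPa, ρ = 2339 kg/m³
  alloy Q: E = 98.40 GPa, ρ = 8650 kg/m³
  alloy X: E = 205.8 GPa, ρ = 7880 kg/m³
  alloy G: E = 100.0 GPa, ρ = 4520 kg/m³
  alloy Z: E = 107.0 GPa, ρ = 8790 kg/m³
  alloy V: M = 2.45×10⁻³
  alloy G: M = 2.21×10⁻³
  alloy X: M = 1.82×10⁻³
  alloy Z: M = 1.18×10⁻³
  alloy Q: M = 1.15×10⁻³
Alloy V ranks first.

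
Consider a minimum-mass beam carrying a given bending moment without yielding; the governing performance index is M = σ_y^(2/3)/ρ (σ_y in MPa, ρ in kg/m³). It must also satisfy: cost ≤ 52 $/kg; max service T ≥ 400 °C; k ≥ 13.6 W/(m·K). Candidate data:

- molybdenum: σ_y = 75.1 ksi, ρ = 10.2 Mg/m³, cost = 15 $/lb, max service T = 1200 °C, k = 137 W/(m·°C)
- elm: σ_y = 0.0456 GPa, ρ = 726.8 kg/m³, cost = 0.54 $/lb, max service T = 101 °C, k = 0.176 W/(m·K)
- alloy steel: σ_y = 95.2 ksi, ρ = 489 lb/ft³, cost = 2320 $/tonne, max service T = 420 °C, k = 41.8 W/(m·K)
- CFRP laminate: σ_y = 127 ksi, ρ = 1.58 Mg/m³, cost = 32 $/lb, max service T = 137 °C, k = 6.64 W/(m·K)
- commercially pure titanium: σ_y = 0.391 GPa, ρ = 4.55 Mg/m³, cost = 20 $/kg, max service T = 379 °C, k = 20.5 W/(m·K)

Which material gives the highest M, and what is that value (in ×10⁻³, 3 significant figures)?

Screen on constraints: cost ≤ 52 $/kg; max service T ≥ 400 °C; k ≥ 13.6 W/(m·K). Survivors: molybdenum, alloy steel.
Convert each candidate to consistent units, then evaluate M:
  molybdenum: σ_y = 517.8 MPa, ρ = 10200 kg/m³
  alloy steel: σ_y = 656.4 MPa, ρ = 7833 kg/m³
  alloy steel: M = 9.64×10⁻³
  molybdenum: M = 6.32×10⁻³
Highest index: alloy steel.

alloy steel, M = 9.64×10⁻³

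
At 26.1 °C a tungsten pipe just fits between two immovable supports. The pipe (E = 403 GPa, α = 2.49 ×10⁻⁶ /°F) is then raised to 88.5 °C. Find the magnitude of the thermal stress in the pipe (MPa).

113 MPa

α = 2.49×10⁻⁶/°F × 9/5 = 4.48×10⁻⁶/K.
ΔT = 62.40 K. Constrained thermal stress σ = E·α·ΔT = 403.0×10³ MPa × 4.48×10⁻⁶ × 62.40 = 113 MPa (compressive).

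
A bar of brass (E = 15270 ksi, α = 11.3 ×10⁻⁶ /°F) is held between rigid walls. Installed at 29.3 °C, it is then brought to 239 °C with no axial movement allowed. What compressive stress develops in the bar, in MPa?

449 MPa

E = 15270 ksi = 105.3 GPa.
α = 11.3×10⁻⁶/°F × 9/5 = 20.3×10⁻⁶/K.
ΔT = 209.7 K. Constrained thermal stress σ = E·α·ΔT = 105.3×10³ MPa × 20.3×10⁻⁶ × 209.7 = 449 MPa (compressive).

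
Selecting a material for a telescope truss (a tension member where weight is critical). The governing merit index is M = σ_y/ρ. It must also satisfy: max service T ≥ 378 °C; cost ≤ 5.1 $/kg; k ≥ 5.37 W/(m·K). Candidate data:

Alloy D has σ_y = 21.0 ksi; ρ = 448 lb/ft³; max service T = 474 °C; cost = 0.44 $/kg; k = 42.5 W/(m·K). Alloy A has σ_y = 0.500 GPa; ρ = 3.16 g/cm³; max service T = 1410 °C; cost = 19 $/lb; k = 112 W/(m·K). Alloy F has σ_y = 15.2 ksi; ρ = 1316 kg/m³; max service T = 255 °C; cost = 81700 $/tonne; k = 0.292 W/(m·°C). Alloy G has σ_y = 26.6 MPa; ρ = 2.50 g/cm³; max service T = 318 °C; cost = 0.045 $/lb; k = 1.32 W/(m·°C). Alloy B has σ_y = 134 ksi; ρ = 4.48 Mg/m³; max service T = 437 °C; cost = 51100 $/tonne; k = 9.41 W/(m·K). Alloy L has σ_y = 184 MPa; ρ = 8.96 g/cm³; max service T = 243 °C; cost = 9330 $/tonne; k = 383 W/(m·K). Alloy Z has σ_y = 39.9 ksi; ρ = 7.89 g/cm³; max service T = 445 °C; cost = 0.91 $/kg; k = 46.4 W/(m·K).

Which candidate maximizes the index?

Screen on constraints: max service T ≥ 378 °C; cost ≤ 5.1 $/kg; k ≥ 5.37 W/(m·K). Survivors: alloy D, alloy Z.
Putting every candidate on a common basis:
  alloy D: σ_y = 144.8 MPa, ρ = 7176 kg/m³
  alloy Z: σ_y = 275.1 MPa, ρ = 7890 kg/m³
  alloy Z: M = 34.9 kN·m/kg
  alloy D: M = 20.2 kN·m/kg
Highest index: alloy Z.

alloy Z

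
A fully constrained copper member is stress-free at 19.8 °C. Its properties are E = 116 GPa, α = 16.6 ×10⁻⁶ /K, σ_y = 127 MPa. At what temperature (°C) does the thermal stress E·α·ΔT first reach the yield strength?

E·α·ΔT = 127.0 MPa ⇒ ΔT = 127.0 / (116.0×10³ × 16.6×10⁻⁶) = 65.95 K.
T = 19.8 + 65.95 = 85.75 °C.

85.8 °C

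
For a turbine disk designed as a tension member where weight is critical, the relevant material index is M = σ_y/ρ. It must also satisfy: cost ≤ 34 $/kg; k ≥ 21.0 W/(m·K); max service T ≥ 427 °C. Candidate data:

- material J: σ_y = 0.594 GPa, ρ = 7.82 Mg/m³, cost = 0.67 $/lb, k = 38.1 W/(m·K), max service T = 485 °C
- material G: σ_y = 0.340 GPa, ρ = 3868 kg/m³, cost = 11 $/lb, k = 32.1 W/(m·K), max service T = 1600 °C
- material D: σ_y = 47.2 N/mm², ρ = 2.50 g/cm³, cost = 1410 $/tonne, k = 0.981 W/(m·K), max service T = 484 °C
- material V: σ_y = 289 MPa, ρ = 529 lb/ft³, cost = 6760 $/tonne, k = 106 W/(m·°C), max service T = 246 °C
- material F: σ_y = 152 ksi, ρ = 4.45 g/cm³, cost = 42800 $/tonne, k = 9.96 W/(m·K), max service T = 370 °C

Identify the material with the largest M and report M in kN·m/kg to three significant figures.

Screen on constraints: cost ≤ 34 $/kg; k ≥ 21.0 W/(m·K); max service T ≥ 427 °C. Survivors: material J, material G.
After converting to SI:
  material J: σ_y = 594.0 MPa, ρ = 7820 kg/m³
  material G: σ_y = 340.0 MPa, ρ = 3868 kg/m³
  material G: M = 87.9 kN·m/kg
  material J: M = 76.0 kN·m/kg
Material G has the largest M.

material G, M = 87.9 kN·m/kg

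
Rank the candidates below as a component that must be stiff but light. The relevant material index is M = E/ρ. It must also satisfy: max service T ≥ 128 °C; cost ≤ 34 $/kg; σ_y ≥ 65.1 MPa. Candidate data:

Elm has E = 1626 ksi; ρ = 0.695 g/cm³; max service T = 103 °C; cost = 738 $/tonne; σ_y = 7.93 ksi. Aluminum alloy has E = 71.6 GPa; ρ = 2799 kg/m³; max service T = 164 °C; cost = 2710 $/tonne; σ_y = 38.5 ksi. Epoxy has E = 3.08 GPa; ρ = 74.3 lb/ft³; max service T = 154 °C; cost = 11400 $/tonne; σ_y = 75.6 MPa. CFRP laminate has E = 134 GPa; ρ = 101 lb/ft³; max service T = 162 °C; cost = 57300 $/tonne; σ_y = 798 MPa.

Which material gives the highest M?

aluminum alloy

Screen on constraints: max service T ≥ 128 °C; cost ≤ 34 $/kg; σ_y ≥ 65.1 MPa. Survivors: aluminum alloy, epoxy.
In SI units:
  aluminum alloy: E = 71.60 GPa, ρ = 2799 kg/m³
  epoxy: E = 3.080 GPa, ρ = 1190 kg/m³
  aluminum alloy: M = 25.6 MN·m/kg
  epoxy: M = 2.59 MN·m/kg
Highest index: aluminum alloy.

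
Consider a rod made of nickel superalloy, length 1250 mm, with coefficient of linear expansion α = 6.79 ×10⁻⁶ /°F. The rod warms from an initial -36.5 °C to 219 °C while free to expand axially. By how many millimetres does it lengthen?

Convert α: 6.79×10⁻⁶/°F × (9/5) = 12.2×10⁻⁶/K.
ΔT = 219 − (-36.5) = 255.5 K.
ΔL = α·L₀·ΔT = 12.2×10⁻⁶ × 1250 mm × 255.5 K = 3.90 mm.

3.90 mm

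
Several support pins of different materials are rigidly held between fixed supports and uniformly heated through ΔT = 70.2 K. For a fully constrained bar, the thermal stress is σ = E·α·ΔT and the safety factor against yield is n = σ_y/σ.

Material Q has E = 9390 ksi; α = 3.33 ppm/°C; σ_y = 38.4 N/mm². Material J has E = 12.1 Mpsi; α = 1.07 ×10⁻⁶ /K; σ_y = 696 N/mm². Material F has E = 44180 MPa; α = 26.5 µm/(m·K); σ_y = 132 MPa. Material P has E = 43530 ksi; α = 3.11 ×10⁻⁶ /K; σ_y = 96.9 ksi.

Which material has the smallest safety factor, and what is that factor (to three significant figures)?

material F, n = 1.61

In consistent units (E in GPa, α in ×10⁻⁶/K, σ_y in MPa):
  material Q: E = 64.74, α = 3.33, σ_y = 38.40 → σ = 15.1 MPa, n = 2.54
  material J: E = 83.43, α = 1.07, σ_y = 696.0 → σ = 6.27 MPa, n = 111
  material F: E = 44.18, α = 26.5, σ_y = 132.0 → σ = 82.2 MPa, n = 1.61
  material P: E = 300.1, α = 3.11, σ_y = 668.1 → σ = 65.5 MPa, n = 10.2
Material F has the lowest safety factor, n = 1.61.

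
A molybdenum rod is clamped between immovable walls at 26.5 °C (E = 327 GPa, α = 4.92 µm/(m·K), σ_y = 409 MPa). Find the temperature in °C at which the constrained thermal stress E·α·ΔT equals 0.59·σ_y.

176 °C

E·α·ΔT = 241.3 MPa ⇒ ΔT = 241.3 / (327.0×10³ × 4.92×10⁻⁶) = 150.0 K.
T = 26.5 + 150.0 = 176.5 °C.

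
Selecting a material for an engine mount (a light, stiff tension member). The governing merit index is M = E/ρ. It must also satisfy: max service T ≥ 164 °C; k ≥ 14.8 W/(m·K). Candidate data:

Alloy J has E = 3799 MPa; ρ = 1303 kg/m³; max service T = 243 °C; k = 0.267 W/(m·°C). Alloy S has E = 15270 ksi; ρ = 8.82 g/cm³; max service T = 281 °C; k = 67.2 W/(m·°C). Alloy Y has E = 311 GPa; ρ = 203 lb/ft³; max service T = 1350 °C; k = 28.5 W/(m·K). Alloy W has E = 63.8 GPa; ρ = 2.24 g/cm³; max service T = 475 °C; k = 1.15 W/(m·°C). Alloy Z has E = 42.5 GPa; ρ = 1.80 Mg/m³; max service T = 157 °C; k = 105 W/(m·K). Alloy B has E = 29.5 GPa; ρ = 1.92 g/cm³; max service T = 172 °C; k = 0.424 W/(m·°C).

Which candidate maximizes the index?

Screen on constraints: max service T ≥ 164 °C; k ≥ 14.8 W/(m·K). Survivors: alloy S, alloy Y.
Convert each candidate to consistent units, then evaluate M:
  alloy S: E = 105.3 GPa, ρ = 8820 kg/m³
  alloy Y: E = 311.0 GPa, ρ = 3252 kg/m³
  alloy Y: M = 95.6 MN·m/kg
  alloy S: M = 11.9 MN·m/kg
Alloy Y ranks first.

alloy Y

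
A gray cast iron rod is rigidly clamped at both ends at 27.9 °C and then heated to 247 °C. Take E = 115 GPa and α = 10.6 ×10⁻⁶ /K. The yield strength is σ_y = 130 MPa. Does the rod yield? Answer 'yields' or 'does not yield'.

ΔT = 219.1 K. Constrained thermal stress σ = E·α·ΔT = 115.0×10³ MPa × 10.6×10⁻⁶ × 219.1 = 267 MPa (compressive).
Compare to σ_y = 130 MPa: σ ≥ σ_y, so it yields.

yields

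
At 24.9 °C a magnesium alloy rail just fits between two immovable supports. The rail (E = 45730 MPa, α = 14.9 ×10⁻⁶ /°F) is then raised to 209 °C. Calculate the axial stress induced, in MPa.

E = 45730 MPa = 45.73 GPa.
α = 14.9×10⁻⁶/°F × 9/5 = 26.8×10⁻⁶/K.
ΔT = 184.1 K. Constrained thermal stress σ = E·α·ΔT = 45.73×10³ MPa × 26.8×10⁻⁶ × 184.1 = 226 MPa (compressive).

226 MPa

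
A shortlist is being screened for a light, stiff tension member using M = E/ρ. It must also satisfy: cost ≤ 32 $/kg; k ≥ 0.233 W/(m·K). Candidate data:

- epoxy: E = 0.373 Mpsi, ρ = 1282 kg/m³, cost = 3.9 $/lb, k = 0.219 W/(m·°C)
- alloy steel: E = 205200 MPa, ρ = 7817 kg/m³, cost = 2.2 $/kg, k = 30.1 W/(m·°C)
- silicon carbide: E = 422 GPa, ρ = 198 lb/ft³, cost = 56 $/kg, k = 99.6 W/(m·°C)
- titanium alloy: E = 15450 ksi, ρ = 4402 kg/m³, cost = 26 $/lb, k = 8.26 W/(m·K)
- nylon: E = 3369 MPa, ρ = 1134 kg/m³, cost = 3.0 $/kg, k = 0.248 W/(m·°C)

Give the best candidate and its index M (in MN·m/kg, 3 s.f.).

alloy steel, M = 26.3 MN·m/kg

Screen on constraints: cost ≤ 32 $/kg; k ≥ 0.233 W/(m·K). Survivors: alloy steel, nylon.
Normalizing units and computing the index:
  alloy steel: E = 205.2 GPa, ρ = 7817 kg/m³
  nylon: E = 3.369 GPa, ρ = 1134 kg/m³
  alloy steel: M = 26.3 MN·m/kg
  nylon: M = 2.97 MN·m/kg
Highest index: alloy steel.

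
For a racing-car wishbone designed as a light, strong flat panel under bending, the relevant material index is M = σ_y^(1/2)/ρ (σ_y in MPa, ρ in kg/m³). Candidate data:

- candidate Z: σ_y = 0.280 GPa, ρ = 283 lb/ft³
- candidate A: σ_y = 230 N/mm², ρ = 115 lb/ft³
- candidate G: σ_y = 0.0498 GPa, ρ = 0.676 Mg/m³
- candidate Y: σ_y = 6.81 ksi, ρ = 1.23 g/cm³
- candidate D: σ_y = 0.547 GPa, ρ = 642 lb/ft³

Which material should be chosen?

Convert each candidate to consistent units, then evaluate M:
  candidate Z: σ_y = 280.0 MPa, ρ = 4533 kg/m³
  candidate A: σ_y = 230.0 MPa, ρ = 1842 kg/m³
  candidate G: σ_y = 49.80 MPa, ρ = 676.0 kg/m³
  candidate Y: σ_y = 46.95 MPa, ρ = 1230 kg/m³
  candidate D: σ_y = 547.0 MPa, ρ = 10280 kg/m³
  candidate G: M = 10.4×10⁻³
  candidate A: M = 8.23×10⁻³
  candidate Y: M = 5.57×10⁻³
  candidate Z: M = 3.69×10⁻³
  candidate D: M = 2.27×10⁻³
The maximum is for candidate G.

candidate G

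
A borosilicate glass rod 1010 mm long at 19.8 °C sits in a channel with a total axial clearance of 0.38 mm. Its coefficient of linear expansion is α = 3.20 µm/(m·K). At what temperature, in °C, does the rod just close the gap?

α·L₀·ΔT = 0.38 mm ⇒ ΔT = 0.38 / (3.20×10⁻⁶ × 1010.0) = 117.6 K.
T = 19.8 + 117.6 = 137.4 °C.

137 °C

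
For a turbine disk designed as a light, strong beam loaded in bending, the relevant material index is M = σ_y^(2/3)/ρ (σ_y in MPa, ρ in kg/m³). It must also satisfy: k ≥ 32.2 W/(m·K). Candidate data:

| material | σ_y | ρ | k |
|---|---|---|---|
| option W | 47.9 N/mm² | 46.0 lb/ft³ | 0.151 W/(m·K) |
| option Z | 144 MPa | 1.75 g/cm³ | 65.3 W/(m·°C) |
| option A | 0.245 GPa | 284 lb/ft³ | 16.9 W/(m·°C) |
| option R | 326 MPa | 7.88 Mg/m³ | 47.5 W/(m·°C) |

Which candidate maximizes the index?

Screen on constraints: k ≥ 32.2 W/(m·K). Survivors: option Z, option R.
Normalizing units and computing the index:
  option Z: σ_y = 144.0 MPa, ρ = 1750 kg/m³
  option R: σ_y = 326.0 MPa, ρ = 7880 kg/m³
  option Z: M = 15.7×10⁻³
  option R: M = 6.01×10⁻³
The maximum is for option Z.

option Z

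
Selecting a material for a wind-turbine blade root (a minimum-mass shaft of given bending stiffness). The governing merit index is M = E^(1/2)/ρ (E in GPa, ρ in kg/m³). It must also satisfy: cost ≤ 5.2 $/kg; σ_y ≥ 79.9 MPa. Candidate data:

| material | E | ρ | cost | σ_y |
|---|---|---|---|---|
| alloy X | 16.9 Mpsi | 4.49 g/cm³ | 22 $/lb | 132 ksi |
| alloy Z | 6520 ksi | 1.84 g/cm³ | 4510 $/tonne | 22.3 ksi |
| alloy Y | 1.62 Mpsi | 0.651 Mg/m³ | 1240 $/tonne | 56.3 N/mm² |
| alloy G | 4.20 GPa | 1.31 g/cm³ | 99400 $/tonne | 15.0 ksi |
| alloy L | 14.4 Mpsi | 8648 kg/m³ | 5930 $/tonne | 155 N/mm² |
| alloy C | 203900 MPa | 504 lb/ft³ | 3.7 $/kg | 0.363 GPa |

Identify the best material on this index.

Screen on constraints: cost ≤ 5.2 $/kg; σ_y ≥ 79.9 MPa. Survivors: alloy Z, alloy C.
Putting every candidate on a common basis:
  alloy Z: E = 44.95 GPa, ρ = 1840 kg/m³
  alloy C: E = 203.9 GPa, ρ = 8073 kg/m³
  alloy Z: M = 3.64×10⁻³
  alloy C: M = 1.77×10⁻³
Alloy Z ranks first.

alloy Z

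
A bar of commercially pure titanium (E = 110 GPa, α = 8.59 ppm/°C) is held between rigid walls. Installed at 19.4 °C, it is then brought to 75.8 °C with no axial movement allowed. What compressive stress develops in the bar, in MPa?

ΔT = 56.40 K. Constrained thermal stress σ = E·α·ΔT = 110.0×10³ MPa × 8.59×10⁻⁶ × 56.40 = 53.3 MPa (compressive).

53.3 MPa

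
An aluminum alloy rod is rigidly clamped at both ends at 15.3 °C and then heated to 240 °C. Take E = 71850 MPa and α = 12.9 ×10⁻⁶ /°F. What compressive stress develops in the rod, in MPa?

E = 71850 MPa = 71.85 GPa.
α = 12.9×10⁻⁶/°F × 9/5 = 23.2×10⁻⁶/K.
ΔT = 224.7 K. Constrained thermal stress σ = E·α·ΔT = 71.85×10³ MPa × 23.2×10⁻⁶ × 224.7 = 375 MPa (compressive).

375 MPa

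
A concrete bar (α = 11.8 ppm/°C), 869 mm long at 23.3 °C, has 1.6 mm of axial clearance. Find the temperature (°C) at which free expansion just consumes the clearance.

α·L₀·ΔT = 1.6 mm ⇒ ΔT = 1.6 / (11.8×10⁻⁶ × 869.0) = 156.0 K.
T = 23.3 + 156.0 = 179.3 °C.

179 °C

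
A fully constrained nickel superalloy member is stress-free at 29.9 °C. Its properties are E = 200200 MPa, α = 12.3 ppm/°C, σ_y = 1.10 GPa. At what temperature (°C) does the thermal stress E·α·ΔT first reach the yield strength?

477 °C

E = 200200 MPa = 200.2 GPa.
σ_y = 1.10 GPa = 1100 MPa.
E·α·ΔT = 1100 MPa ⇒ ΔT = 1100 / (200.2×10³ × 12.3×10⁻⁶) = 446.7 K.
T = 29.9 + 446.7 = 476.6 °C.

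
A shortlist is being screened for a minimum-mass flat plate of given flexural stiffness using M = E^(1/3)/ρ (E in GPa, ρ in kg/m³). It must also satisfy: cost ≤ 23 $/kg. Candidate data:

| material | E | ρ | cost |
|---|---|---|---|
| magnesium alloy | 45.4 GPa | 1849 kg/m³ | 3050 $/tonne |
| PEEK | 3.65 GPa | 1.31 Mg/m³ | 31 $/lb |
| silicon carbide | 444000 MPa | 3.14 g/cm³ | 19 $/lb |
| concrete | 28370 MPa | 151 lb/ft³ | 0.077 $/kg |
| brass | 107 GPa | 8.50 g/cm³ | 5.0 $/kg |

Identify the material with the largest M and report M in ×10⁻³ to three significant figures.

magnesium alloy, M = 1.93×10⁻³

Screen on constraints: cost ≤ 23 $/kg. Survivors: magnesium alloy, concrete, brass.
Normalizing units and computing the index:
  magnesium alloy: E = 45.40 GPa, ρ = 1849 kg/m³
  concrete: E = 28.37 GPa, ρ = 2419 kg/m³
  brass: E = 107.0 GPa, ρ = 8500 kg/m³
  magnesium alloy: M = 1.93×10⁻³
  concrete: M = 1.26×10⁻³
  brass: M = 0.559×10⁻³
Magnesium alloy has the largest M.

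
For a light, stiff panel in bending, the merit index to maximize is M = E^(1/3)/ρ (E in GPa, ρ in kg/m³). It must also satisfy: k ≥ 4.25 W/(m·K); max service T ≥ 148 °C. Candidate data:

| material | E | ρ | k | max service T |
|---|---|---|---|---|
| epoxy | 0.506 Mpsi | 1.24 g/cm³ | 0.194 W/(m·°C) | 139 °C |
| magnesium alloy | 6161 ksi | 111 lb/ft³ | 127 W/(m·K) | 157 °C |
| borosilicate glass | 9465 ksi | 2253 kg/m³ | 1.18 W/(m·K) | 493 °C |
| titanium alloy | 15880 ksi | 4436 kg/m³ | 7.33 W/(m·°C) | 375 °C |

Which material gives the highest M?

Screen on constraints: k ≥ 4.25 W/(m·K); max service T ≥ 148 °C. Survivors: magnesium alloy, titanium alloy.
In SI units:
  magnesium alloy: E = 42.48 GPa, ρ = 1778 kg/m³
  titanium alloy: E = 109.5 GPa, ρ = 4436 kg/m³
  magnesium alloy: M = 1.96×10⁻³
  titanium alloy: M = 1.08×10⁻³
Magnesium alloy has the largest M.

magnesium alloy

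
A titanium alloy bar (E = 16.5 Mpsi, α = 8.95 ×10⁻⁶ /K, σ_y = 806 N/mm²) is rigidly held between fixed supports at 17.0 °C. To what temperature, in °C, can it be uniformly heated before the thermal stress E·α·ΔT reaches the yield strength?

809 °C

E = 16.5 Mpsi = 113.8 GPa.
σ_y = 806 N/mm² = 806.0 MPa.
E·α·ΔT = 806.0 MPa ⇒ ΔT = 806.0 / (113.8×10³ × 8.95×10⁻⁶) = 791.6 K.
T = 17.0 + 791.6 = 808.6 °C.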